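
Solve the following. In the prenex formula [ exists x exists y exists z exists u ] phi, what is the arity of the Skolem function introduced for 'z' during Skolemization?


Quantifier prefix: exists x exists y exists z exists u
'z' is existentially quantified at position 3.
No universal quantifiers precede it.
Skolem function arity = 0 (a Skolem constant)

0


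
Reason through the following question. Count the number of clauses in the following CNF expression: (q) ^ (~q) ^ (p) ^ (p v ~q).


A CNF formula is a conjunction of clauses.
Clauses are separated by ^.
Counting the conjuncts: 4 clauses.

4


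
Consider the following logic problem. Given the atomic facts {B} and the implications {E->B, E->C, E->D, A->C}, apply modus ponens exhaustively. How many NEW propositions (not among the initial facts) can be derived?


Initial facts: {B}
Apply modus ponens to closure:
  (no implication fires)
Final known: {B}
New propositions: {(none)}
Count = 0

0


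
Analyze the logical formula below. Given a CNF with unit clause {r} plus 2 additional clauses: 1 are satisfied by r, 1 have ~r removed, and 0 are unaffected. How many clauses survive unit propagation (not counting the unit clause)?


Satisfied (removed): 1
Shortened (remain): 1
Unchanged (remain): 0
Remaining = 1 + 0 = 1

1


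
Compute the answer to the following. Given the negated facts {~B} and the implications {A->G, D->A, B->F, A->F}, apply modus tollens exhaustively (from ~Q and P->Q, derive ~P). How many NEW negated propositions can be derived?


Initial negated facts: {~B}
Apply modus tollens to closure:
  (no implication fires)
Final negated: {~B}
New negations: {(none)}
Count = 0

0


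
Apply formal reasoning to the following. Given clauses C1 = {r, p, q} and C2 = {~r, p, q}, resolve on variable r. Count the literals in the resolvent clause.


Remove r from C1 and ~r from C2.
C1 remainder: {p, q}
C2 remainder: {p, q}
Union (resolvent): {p, q}
Resolvent has 2 literal(s).

2


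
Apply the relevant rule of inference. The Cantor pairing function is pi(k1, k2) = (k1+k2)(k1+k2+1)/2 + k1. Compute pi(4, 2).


k1 + k2 = 6
(k1+k2)(k1+k2+1)/2 = 6 * 7 / 2 = 21
pi = 21 + 4 = 25

25


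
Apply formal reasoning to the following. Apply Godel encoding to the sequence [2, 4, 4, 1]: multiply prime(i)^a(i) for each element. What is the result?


Encode each element as an exponent of the corresponding prime:
  2^2 = 4
  3^4 = 81
  5^4 = 625
  7^1 = 7
Product = 4 * 81 * 625 * 7 = 1417500

1417500


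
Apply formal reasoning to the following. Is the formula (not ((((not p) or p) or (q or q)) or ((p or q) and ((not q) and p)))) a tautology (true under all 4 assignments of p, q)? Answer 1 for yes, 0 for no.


Check all 4 assignments:
p=0, q=0: 0
p=0, q=1: 0
p=1, q=0: 0
p=1, q=1: 0
Satisfying count = 0/4.
Tautology iff count = 4: no.

0


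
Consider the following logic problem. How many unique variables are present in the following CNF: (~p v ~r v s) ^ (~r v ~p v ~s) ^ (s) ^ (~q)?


Identify each variable that appears in the formula.
Variables found: p, q, r, s
Count = 4

4


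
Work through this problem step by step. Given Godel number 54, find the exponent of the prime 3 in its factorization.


Factorize 54 by dividing by 3 repeatedly.
Division steps: 3 divides 54 exactly 3 time(s).
Exponent of 3 = 3

3


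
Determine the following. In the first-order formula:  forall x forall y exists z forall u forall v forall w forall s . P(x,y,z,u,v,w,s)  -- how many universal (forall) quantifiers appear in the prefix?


Quantifier prefix: forall x forall y exists z forall u forall v forall w forall s
Mark each quantifier type:
  U U E U U U U
Universal count = 6, Existential count = 1
Asked for universal (forall) quantifiers: 6

6


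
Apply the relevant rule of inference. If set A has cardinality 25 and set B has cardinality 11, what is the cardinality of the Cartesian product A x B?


The Cartesian product A x B contains all ordered pairs (a, b).
|A x B| = |A| * |B| = 25 * 11 = 275

275


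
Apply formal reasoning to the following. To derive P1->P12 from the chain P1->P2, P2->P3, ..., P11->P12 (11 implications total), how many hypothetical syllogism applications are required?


With 11 implications in a chain connecting 12 propositions:
P1->P2, P2->P3, ..., P11->P12
Steps needed = (number of implications) - 1 = 11 - 1 = 10

10


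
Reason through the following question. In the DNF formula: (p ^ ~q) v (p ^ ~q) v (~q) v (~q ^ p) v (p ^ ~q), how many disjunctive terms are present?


A DNF formula is a disjunction of terms (conjunctions).
Terms are separated by v.
Counting the disjuncts: 5 terms.

5


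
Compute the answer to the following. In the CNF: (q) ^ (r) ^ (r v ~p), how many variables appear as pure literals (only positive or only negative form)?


Check each variable for pure literal status:
p: pure negative
q: pure positive
r: pure positive
Pure literal count = 3

3


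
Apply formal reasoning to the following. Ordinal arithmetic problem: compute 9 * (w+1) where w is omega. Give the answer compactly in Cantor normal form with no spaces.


Compute 9 * (w+1).
Ordinal * is associative and left-distributive over +, but NOT commutative; for finite n>1, n*w = w but w*n stays w*n.
By left-distributivity: 9 * (w+1) = 9*w + 9*1 = w + 9 = w+9.
Result = w+9

w+9


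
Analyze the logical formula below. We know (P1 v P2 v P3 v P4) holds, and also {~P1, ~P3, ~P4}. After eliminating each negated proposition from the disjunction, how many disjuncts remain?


Original disjuncts (4): P1, P2, P3, P4
Negated (eliminate): ~P1, ~P3, ~P4
Remaining disjuncts: P2
Count = 4 - 3 = 1

1


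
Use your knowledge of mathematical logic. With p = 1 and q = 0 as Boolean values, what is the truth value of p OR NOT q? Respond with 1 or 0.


p = 1, q = 0
Operation: p OR NOT q
Evaluate: 1 OR NOT 0 = 1

1


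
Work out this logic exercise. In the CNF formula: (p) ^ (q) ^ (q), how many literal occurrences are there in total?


Counting literals in each clause:
Clause 1: 1 literal(s)
Clause 2: 1 literal(s)
Clause 3: 1 literal(s)
Total = 3

3


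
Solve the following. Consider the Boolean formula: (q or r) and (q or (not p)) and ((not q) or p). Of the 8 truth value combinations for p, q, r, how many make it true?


Evaluate all 8 assignments for p, q, r:
p=0, q=0, r=0: 0
p=0, q=0, r=1: 1
p=0, q=1, r=0: 0
p=0, q=1, r=1: 0
p=1, q=0, r=0: 0
p=1, q=0, r=1: 0
p=1, q=1, r=0: 1
p=1, q=1, r=1: 1
Satisfying count = 3

3


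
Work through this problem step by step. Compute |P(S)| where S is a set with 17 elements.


The power set of a set with n elements has 2^n elements.
|P(S)| = 2^17 = 131072

131072


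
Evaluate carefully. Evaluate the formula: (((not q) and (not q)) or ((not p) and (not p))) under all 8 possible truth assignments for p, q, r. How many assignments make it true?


Check all 8 assignments:
p=0, q=0, r=0: 1
p=0, q=0, r=1: 1
p=0, q=1, r=0: 1
p=0, q=1, r=1: 1
p=1, q=0, r=0: 1
p=1, q=0, r=1: 1
p=1, q=1, r=0: 0
p=1, q=1, r=1: 0
Count of True = 6

6


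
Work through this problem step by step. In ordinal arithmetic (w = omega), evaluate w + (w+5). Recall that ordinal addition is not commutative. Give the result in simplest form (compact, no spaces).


Compute w + (w+5).
Ordinal + is associative but NOT commutative; for finite n>0, n + w = w but w + n stays w+n.
w + (w+5) = (w+w) + 5 = w*2+5.
Result = w*2+5

w*2+5


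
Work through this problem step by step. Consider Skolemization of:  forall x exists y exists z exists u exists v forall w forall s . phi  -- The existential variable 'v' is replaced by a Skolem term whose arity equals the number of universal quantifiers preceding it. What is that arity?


Quantifier prefix: forall x exists y exists z exists u exists v forall w forall s
'v' is existentially quantified at position 5.
Universal variables preceding it: x
Skolem function arity = 1

1


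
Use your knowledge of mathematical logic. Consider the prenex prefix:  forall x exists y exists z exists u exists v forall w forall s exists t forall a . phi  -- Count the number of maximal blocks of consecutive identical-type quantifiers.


Quantifier-type sequence: A E E E E A A E A  (A=forall, E=exists)
Group into maximal same-type runs:
  Ax1 | Ex4 | Ax2 | Ex1 | Ax1
Number of blocks = 5

5


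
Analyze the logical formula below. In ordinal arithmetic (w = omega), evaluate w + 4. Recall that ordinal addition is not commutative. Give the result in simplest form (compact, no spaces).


Compute w + 4.
Ordinal + is associative but NOT commutative; for finite n>0, n + w = w but w + n stays w+n.
w + 4 is already in normal form (a successor ordinal beyond w).
Result = w+4

w+4


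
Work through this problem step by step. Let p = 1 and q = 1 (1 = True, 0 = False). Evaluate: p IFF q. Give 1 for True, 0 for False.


p = 1, q = 1
Operation: p IFF q
Evaluate: 1 IFF 1 = 1

1


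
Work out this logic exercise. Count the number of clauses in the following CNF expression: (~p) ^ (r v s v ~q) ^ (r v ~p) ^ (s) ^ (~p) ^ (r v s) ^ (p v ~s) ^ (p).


A CNF formula is a conjunction of clauses.
Clauses are separated by ^.
Counting the conjuncts: 8 clauses.

8


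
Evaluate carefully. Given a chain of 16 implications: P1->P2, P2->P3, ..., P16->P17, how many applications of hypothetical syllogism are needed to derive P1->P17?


With 16 implications in a chain connecting 17 propositions:
P1->P2, P2->P3, ..., P16->P17
Steps needed = (number of implications) - 1 = 16 - 1 = 15

15


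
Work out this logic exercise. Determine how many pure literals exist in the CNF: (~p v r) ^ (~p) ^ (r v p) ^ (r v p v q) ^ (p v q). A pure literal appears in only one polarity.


Check each variable for pure literal status:
p: mixed (not pure)
q: pure positive
r: pure positive
Pure literal count = 2

2


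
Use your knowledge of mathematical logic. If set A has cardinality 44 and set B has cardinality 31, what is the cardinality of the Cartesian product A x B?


The Cartesian product A x B contains all ordered pairs (a, b).
|A x B| = |A| * |B| = 44 * 31 = 1364

1364


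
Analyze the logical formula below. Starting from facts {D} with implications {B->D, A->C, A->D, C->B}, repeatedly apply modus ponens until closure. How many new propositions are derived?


Initial facts: {D}
Apply modus ponens to closure:
  (no implication fires)
Final known: {D}
New propositions: {(none)}
Count = 0

0


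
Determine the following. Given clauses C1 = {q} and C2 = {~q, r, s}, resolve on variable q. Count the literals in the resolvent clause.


Remove q from C1 and ~q from C2.
C1 remainder: {}
C2 remainder: {r, s}
Union (resolvent): {r, s}
Resolvent has 2 literal(s).

2


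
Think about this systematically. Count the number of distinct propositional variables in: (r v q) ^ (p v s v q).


Identify each variable that appears in the formula.
Variables found: p, q, r, s
Count = 4

4


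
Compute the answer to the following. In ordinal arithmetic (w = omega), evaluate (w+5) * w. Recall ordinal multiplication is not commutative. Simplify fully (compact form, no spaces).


Compute (w+5) * w.
Ordinal * is associative and left-distributive over +, but NOT commutative; for finite n>1, n*w = w but w*n stays w*n.
(w+5) * w = sup{(w+5)*k : k<w} = sup{w*k+5} = w^2 (the +5 tail is absorbed in the limit).
Result = w^2

w^2


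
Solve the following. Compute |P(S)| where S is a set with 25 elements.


The power set of a set with n elements has 2^n elements.
|P(S)| = 2^25 = 33554432

33554432


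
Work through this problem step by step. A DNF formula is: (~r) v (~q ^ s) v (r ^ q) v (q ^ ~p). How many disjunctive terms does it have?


A DNF formula is a disjunction of terms (conjunctions).
Terms are separated by v.
Counting the disjuncts: 4 terms.

4


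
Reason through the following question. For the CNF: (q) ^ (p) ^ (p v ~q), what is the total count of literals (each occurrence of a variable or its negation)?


Counting literals in each clause:
Clause 1: 1 literal(s)
Clause 2: 1 literal(s)
Clause 3: 2 literal(s)
Total = 4

4


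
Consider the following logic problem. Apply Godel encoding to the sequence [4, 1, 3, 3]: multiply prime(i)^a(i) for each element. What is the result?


Encode each element as an exponent of the corresponding prime:
  2^4 = 16
  3^1 = 3
  5^3 = 125
  7^3 = 343
Product = 16 * 3 * 125 * 343 = 2058000

2058000


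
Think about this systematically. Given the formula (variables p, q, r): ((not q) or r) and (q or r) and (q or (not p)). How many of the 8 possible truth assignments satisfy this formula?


Evaluate all 8 assignments for p, q, r:
p=0, q=0, r=0: 0
p=0, q=0, r=1: 1
p=0, q=1, r=0: 0
p=0, q=1, r=1: 1
p=1, q=0, r=0: 0
p=1, q=0, r=1: 0
p=1, q=1, r=0: 0
p=1, q=1, r=1: 1
Satisfying count = 3

3


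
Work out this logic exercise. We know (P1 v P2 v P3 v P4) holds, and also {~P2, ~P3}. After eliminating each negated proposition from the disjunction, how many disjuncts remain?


Original disjuncts (4): P1, P2, P3, P4
Negated (eliminate): ~P2, ~P3
Remaining disjuncts: P1, P4
Count = 4 - 2 = 2

2


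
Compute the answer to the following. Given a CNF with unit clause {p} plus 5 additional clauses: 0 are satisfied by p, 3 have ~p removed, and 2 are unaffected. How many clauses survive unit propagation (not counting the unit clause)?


Satisfied (removed): 0
Shortened (remain): 3
Unchanged (remain): 2
Remaining = 3 + 2 = 5

5


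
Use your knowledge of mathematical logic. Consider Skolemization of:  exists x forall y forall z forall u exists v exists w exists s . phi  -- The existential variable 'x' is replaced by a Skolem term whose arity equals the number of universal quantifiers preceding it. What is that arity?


Quantifier prefix: exists x forall y forall z forall u exists v exists w exists s
'x' is existentially quantified at position 1.
No universal quantifiers precede it.
Skolem function arity = 0 (a Skolem constant)

0


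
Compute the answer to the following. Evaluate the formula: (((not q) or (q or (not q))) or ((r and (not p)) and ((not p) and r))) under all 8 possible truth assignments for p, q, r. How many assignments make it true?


Check all 8 assignments:
p=0, q=0, r=0: 1
p=0, q=0, r=1: 1
p=0, q=1, r=0: 1
p=0, q=1, r=1: 1
p=1, q=0, r=0: 1
p=1, q=0, r=1: 1
p=1, q=1, r=0: 1
p=1, q=1, r=1: 1
Count of True = 8

8


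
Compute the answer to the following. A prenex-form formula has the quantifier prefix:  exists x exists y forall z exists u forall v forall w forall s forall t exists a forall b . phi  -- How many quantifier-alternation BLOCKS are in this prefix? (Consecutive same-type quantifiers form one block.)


Quantifier-type sequence: E E A E A A A A E A  (A=forall, E=exists)
Group into maximal same-type runs:
  Ex2 | Ax1 | Ex1 | Ax4 | Ex1 | Ax1
Number of blocks = 6

6


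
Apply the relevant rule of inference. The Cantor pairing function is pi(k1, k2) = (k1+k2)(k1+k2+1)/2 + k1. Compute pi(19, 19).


k1 + k2 = 38
(k1+k2)(k1+k2+1)/2 = 38 * 39 / 2 = 741
pi = 741 + 19 = 760

760


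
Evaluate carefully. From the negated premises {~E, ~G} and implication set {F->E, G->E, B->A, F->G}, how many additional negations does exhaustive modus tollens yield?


Initial negated facts: {~E, ~G}
Apply modus tollens to closure:
  ~E and F->E  =>  ~F
Final negated: {~E, ~F, ~G}
New negations: {~F}
Count = 1

1


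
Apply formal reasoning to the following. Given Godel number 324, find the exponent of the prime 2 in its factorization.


Factorize 324 by dividing by 2 repeatedly.
Division steps: 2 divides 324 exactly 2 time(s).
Exponent of 2 = 2

2


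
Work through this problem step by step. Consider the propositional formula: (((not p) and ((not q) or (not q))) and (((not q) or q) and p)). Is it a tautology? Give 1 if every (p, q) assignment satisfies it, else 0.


Check all 4 assignments:
p=0, q=0: 0
p=0, q=1: 0
p=1, q=0: 0
p=1, q=1: 0
Satisfying count = 0/4.
Tautology iff count = 4: no.

0


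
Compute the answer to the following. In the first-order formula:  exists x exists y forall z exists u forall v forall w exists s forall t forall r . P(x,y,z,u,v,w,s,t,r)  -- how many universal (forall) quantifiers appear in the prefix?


Quantifier prefix: exists x exists y forall z exists u forall v forall w exists s forall t forall r
Mark each quantifier type:
  E E U E U U E U U
Universal count = 5, Existential count = 4
Asked for universal (forall) quantifiers: 5

5


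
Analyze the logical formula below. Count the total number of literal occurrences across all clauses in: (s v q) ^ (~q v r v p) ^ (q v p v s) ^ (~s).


Counting literals in each clause:
Clause 1: 2 literal(s)
Clause 2: 3 literal(s)
Clause 3: 3 literal(s)
Clause 4: 1 literal(s)
Total = 9

9


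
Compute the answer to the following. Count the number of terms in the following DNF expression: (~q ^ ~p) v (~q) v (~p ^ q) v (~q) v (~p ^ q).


A DNF formula is a disjunction of terms (conjunctions).
Terms are separated by v.
Counting the disjuncts: 5 terms.

5


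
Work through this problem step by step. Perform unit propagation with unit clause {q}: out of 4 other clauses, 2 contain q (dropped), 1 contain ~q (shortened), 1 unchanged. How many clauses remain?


Satisfied (removed): 2
Shortened (remain): 1
Unchanged (remain): 1
Remaining = 1 + 1 = 2

2


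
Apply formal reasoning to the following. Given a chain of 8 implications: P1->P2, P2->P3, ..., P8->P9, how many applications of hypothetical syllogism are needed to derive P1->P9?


With 8 implications in a chain connecting 9 propositions:
P1->P2, P2->P3, ..., P8->P9
Steps needed = (number of implications) - 1 = 8 - 1 = 7

7


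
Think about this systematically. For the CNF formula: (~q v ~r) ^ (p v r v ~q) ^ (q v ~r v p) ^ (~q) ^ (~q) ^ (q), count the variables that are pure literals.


Check each variable for pure literal status:
p: pure positive
q: mixed (not pure)
r: mixed (not pure)
Pure literal count = 1

1


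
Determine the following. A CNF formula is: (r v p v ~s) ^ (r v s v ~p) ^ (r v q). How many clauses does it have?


A CNF formula is a conjunction of clauses.
Clauses are separated by ^.
Counting the conjuncts: 3 clauses.

3


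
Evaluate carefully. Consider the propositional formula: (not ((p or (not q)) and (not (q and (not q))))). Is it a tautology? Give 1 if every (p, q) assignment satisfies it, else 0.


Check all 4 assignments:
p=0, q=0: 0
p=0, q=1: 1
p=1, q=0: 0
p=1, q=1: 0
Satisfying count = 1/4.
Tautology iff count = 4: no.

0


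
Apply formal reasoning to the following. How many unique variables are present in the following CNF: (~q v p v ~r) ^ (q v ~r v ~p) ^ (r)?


Identify each variable that appears in the formula.
Variables found: p, q, r
Count = 3

3


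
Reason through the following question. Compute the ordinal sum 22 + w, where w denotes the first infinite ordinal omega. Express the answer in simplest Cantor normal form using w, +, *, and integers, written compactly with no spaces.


Compute 22 + w.
Ordinal + is associative but NOT commutative; for finite n>0, n + w = w but w + n stays w+n.
Any finite left addend is absorbed by w on the right: 22 + w = w.
Result = w

w


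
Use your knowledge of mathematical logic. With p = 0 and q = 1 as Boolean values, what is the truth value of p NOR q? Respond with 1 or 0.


p = 0, q = 1
Operation: p NOR q
Evaluate: 0 NOR 1 = 0

0


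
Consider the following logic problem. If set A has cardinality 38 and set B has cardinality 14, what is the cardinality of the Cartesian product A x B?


The Cartesian product A x B contains all ordered pairs (a, b).
|A x B| = |A| * |B| = 38 * 14 = 532

532


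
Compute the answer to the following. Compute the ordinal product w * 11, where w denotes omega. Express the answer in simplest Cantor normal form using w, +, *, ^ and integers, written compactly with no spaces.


Compute w * 11.
Ordinal * is associative and left-distributive over +, but NOT commutative; for finite n>1, n*w = w but w*n stays w*n.
w * 11 means 11 copies of w concatenated: w*11.
Result = w*11

w*11


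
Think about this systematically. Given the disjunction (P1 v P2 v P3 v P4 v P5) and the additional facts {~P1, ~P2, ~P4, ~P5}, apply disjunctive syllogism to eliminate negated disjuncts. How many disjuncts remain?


Original disjuncts (5): P1, P2, P3, P4, P5
Negated (eliminate): ~P1, ~P2, ~P4, ~P5
Remaining disjuncts: P3
Count = 5 - 4 = 1

1


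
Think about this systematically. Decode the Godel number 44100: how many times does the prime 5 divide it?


Factorize 44100 by dividing by 5 repeatedly.
Division steps: 5 divides 44100 exactly 2 time(s).
Exponent of 5 = 2

2


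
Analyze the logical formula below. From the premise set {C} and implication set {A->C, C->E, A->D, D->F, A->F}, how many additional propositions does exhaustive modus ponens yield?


Initial facts: {C}
Apply modus ponens to closure:
  C and C->E  =>  E
Final known: {C, E}
New propositions: {E}
Count = 1

1


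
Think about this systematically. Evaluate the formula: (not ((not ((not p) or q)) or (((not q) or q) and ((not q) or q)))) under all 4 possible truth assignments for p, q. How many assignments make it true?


Check all 4 assignments:
p=0, q=0: 0
p=0, q=1: 0
p=1, q=0: 0
p=1, q=1: 0
Count of True = 0

0


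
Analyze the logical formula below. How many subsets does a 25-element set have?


The power set of a set with n elements has 2^n elements.
|P(S)| = 2^25 = 33554432

33554432


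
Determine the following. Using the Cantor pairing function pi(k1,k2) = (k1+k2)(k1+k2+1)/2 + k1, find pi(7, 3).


k1 + k2 = 10
(k1+k2)(k1+k2+1)/2 = 10 * 11 / 2 = 55
pi = 55 + 7 = 62

62


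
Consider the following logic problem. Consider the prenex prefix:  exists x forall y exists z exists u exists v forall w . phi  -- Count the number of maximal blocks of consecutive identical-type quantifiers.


Quantifier-type sequence: E A E E E A  (A=forall, E=exists)
Group into maximal same-type runs:
  Ex1 | Ax1 | Ex3 | Ax1
Number of blocks = 4

4


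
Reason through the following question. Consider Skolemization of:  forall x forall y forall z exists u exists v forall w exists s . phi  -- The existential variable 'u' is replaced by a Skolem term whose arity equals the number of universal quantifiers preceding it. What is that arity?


Quantifier prefix: forall x forall y forall z exists u exists v forall w exists s
'u' is existentially quantified at position 4.
Universal variables preceding it: x, y, z
Skolem function arity = 3

3


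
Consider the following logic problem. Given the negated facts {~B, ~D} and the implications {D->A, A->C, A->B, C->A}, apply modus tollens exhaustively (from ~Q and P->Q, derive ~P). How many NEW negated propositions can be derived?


Initial negated facts: {~B, ~D}
Apply modus tollens to closure:
  ~B and A->B  =>  ~A
  ~A and C->A  =>  ~C
Final negated: {~A, ~B, ~C, ~D}
New negations: {~A, ~C}
Count = 2

2


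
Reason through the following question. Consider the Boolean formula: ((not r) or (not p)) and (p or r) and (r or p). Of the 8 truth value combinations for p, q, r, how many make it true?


Evaluate all 8 assignments for p, q, r:
p=0, q=0, r=0: 0
p=0, q=0, r=1: 1
p=0, q=1, r=0: 0
p=0, q=1, r=1: 1
p=1, q=0, r=0: 1
p=1, q=0, r=1: 0
p=1, q=1, r=0: 1
p=1, q=1, r=1: 0
Satisfying count = 4

4


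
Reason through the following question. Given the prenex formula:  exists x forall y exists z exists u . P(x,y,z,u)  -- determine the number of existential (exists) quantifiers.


Quantifier prefix: exists x forall y exists z exists u
Mark each quantifier type:
  E U E E
Universal count = 1, Existential count = 3
Asked for existential (exists) quantifiers: 3

3


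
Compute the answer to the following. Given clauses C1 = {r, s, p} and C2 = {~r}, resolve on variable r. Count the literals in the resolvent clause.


Remove r from C1 and ~r from C2.
C1 remainder: {s, p}
C2 remainder: {}
Union (resolvent): {p, s}
Resolvent has 2 literal(s).

2


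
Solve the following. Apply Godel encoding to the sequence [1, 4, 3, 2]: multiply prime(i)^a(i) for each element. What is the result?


Encode each element as an exponent of the corresponding prime:
  2^1 = 2
  3^4 = 81
  5^3 = 125
  7^2 = 49
Product = 2 * 81 * 125 * 49 = 992250

992250


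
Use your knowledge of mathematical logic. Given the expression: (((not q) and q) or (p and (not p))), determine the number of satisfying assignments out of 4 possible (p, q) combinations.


Check all 4 assignments:
p=0, q=0: 0
p=0, q=1: 0
p=1, q=0: 0
p=1, q=1: 0
Count of True = 0

0


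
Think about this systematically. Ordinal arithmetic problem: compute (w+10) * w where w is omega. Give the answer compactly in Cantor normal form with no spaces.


Compute (w+10) * w.
Ordinal * is associative and left-distributive over +, but NOT commutative; for finite n>1, n*w = w but w*n stays w*n.
(w+10) * w = sup{(w+10)*k : k<w} = sup{w*k+10} = w^2 (the +10 tail is absorbed in the limit).
Result = w^2

w^2


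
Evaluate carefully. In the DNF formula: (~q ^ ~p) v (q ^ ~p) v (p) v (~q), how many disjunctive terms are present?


A DNF formula is a disjunction of terms (conjunctions).
Terms are separated by v.
Counting the disjuncts: 4 terms.

4


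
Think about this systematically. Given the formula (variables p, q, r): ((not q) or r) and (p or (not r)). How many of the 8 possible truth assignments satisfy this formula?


Evaluate all 8 assignments for p, q, r:
p=0, q=0, r=0: 1
p=0, q=0, r=1: 0
p=0, q=1, r=0: 0
p=0, q=1, r=1: 0
p=1, q=0, r=0: 1
p=1, q=0, r=1: 1
p=1, q=1, r=0: 0
p=1, q=1, r=1: 1
Satisfying count = 4

4


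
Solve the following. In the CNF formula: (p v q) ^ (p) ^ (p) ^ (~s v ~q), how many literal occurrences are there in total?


Counting literals in each clause:
Clause 1: 2 literal(s)
Clause 2: 1 literal(s)
Clause 3: 1 literal(s)
Clause 4: 2 literal(s)
Total = 6

6


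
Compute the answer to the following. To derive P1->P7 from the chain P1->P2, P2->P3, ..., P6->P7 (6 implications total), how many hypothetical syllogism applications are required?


With 6 implications in a chain connecting 7 propositions:
P1->P2, P2->P3, ..., P6->P7
Steps needed = (number of implications) - 1 = 6 - 1 = 5

5


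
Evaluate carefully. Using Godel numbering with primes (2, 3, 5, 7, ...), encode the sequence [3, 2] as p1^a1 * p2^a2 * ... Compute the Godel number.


Encode each element as an exponent of the corresponding prime:
  2^3 = 8
  3^2 = 9
Product = 8 * 9 = 72

72


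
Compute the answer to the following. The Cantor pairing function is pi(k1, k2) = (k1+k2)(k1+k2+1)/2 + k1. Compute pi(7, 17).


k1 + k2 = 24
(k1+k2)(k1+k2+1)/2 = 24 * 25 / 2 = 300
pi = 300 + 7 = 307

307


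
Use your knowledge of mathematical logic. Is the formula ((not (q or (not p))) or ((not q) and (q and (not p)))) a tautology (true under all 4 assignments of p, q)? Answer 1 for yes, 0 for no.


Check all 4 assignments:
p=0, q=0: 0
p=0, q=1: 0
p=1, q=0: 1
p=1, q=1: 0
Satisfying count = 1/4.
Tautology iff count = 4: no.

0


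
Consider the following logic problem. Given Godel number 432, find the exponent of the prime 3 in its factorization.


Factorize 432 by dividing by 3 repeatedly.
Division steps: 3 divides 432 exactly 3 time(s).
Exponent of 3 = 3

3


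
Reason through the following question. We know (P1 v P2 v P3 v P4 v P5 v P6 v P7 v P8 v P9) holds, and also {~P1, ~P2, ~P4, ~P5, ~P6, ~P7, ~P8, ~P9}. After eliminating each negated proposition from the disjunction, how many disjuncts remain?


Original disjuncts (9): P1, P2, P3, P4, P5, P6, P7, P8, P9
Negated (eliminate): ~P1, ~P2, ~P4, ~P5, ~P6, ~P7, ~P8, ~P9
Remaining disjuncts: P3
Count = 9 - 8 = 1

1


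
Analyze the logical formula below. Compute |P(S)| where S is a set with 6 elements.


The power set of a set with n elements has 2^n elements.
|P(S)| = 2^6 = 64

64


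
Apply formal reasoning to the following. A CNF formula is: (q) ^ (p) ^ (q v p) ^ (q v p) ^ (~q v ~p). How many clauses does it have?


A CNF formula is a conjunction of clauses.
Clauses are separated by ^.
Counting the conjuncts: 5 clauses.

5


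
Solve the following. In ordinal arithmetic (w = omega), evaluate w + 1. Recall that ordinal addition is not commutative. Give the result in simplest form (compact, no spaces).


Compute w + 1.
Ordinal + is associative but NOT commutative; for finite n>0, n + w = w but w + n stays w+n.
w + 1 is already in normal form (a successor ordinal beyond w).
Result = w+1

w+1


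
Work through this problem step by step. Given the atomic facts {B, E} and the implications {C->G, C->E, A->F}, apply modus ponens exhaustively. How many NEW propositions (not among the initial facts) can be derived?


Initial facts: {B, E}
Apply modus ponens to closure:
  (no implication fires)
Final known: {B, E}
New propositions: {(none)}
Count = 0

0


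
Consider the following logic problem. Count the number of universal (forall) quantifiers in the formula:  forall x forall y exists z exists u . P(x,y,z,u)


Quantifier prefix: forall x forall y exists z exists u
Mark each quantifier type:
  U U E E
Universal count = 2, Existential count = 2
Asked for universal (forall) quantifiers: 2

2


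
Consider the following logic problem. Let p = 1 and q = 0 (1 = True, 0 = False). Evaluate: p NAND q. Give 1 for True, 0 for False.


p = 1, q = 0
Operation: p NAND q
Evaluate: 1 NAND 0 = 1

1


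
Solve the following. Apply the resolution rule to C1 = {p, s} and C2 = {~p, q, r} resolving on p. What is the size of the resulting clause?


Remove p from C1 and ~p from C2.
C1 remainder: {s}
C2 remainder: {q, r}
Union (resolvent): {q, r, s}
Resolvent has 3 literal(s).

3


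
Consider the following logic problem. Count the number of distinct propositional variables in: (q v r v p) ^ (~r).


Identify each variable that appears in the formula.
Variables found: p, q, r
Count = 3

3


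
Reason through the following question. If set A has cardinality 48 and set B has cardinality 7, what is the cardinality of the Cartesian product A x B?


The Cartesian product A x B contains all ordered pairs (a, b).
|A x B| = |A| * |B| = 48 * 7 = 336

336


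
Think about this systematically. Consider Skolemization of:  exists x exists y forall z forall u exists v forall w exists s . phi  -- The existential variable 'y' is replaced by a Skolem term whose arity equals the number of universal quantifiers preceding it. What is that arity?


Quantifier prefix: exists x exists y forall z forall u exists v forall w exists s
'y' is existentially quantified at position 2.
No universal quantifiers precede it.
Skolem function arity = 0 (a Skolem constant)

0


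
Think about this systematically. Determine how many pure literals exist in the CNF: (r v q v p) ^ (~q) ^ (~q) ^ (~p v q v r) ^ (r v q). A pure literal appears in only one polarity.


Check each variable for pure literal status:
p: mixed (not pure)
q: mixed (not pure)
r: pure positive
Pure literal count = 1

1


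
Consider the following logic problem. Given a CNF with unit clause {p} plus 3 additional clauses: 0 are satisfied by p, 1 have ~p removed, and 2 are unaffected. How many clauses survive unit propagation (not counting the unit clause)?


Satisfied (removed): 0
Shortened (remain): 1
Unchanged (remain): 2
Remaining = 1 + 2 = 3

3


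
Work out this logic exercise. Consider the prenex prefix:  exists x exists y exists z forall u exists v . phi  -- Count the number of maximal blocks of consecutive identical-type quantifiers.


Quantifier-type sequence: E E E A E  (A=forall, E=exists)
Group into maximal same-type runs:
  Ex3 | Ax1 | Ex1
Number of blocks = 3

3


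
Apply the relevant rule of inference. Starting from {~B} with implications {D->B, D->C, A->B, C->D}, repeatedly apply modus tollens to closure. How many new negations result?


Initial negated facts: {~B}
Apply modus tollens to closure:
  ~B and D->B  =>  ~D
  ~B and A->B  =>  ~A
  ~D and C->D  =>  ~C
Final negated: {~A, ~B, ~C, ~D}
New negations: {~A, ~C, ~D}
Count = 3

3


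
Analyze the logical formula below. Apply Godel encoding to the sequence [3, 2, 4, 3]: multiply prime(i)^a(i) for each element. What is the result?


Encode each element as an exponent of the corresponding prime:
  2^3 = 8
  3^2 = 9
  5^4 = 625
  7^3 = 343
Product = 8 * 9 * 625 * 343 = 15435000

15435000


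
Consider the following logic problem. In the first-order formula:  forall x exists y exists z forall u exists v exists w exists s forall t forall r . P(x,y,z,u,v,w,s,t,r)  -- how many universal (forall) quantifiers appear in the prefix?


Quantifier prefix: forall x exists y exists z forall u exists v exists w exists s forall t forall r
Mark each quantifier type:
  U E E U E E E U U
Universal count = 4, Existential count = 5
Asked for universal (forall) quantifiers: 4

4


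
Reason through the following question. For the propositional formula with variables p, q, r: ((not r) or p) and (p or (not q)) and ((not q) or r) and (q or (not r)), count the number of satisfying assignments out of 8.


Evaluate all 8 assignments for p, q, r:
p=0, q=0, r=0: 1
p=0, q=0, r=1: 0
p=0, q=1, r=0: 0
p=0, q=1, r=1: 0
p=1, q=0, r=0: 1
p=1, q=0, r=1: 0
p=1, q=1, r=0: 0
p=1, q=1, r=1: 1
Satisfying count = 3

3


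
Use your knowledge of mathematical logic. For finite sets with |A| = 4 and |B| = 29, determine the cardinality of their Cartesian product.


The Cartesian product A x B contains all ordered pairs (a, b).
|A x B| = |A| * |B| = 4 * 29 = 116

116


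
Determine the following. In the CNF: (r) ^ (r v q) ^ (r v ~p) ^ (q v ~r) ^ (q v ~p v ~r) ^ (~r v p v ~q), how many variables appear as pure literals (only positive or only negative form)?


Check each variable for pure literal status:
p: mixed (not pure)
q: mixed (not pure)
r: mixed (not pure)
Pure literal count = 0

0


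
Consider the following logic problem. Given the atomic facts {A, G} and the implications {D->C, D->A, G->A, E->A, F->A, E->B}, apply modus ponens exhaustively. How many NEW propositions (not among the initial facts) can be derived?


Initial facts: {A, G}
Apply modus ponens to closure:
  (no implication fires)
Final known: {A, G}
New propositions: {(none)}
Count = 0

0


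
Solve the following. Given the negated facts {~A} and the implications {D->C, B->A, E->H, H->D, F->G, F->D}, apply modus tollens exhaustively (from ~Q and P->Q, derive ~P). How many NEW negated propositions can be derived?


Initial negated facts: {~A}
Apply modus tollens to closure:
  ~A and B->A  =>  ~B
Final negated: {~A, ~B}
New negations: {~B}
Count = 1

1


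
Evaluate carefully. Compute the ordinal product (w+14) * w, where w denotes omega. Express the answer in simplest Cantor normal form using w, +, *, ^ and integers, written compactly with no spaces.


Compute (w+14) * w.
Ordinal * is associative and left-distributive over +, but NOT commutative; for finite n>1, n*w = w but w*n stays w*n.
(w+14) * w = sup{(w+14)*k : k<w} = sup{w*k+14} = w^2 (the +14 tail is absorbed in the limit).
Result = w^2

w^2


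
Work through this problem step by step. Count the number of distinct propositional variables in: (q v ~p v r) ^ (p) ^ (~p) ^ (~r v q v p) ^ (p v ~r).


Identify each variable that appears in the formula.
Variables found: p, q, r
Count = 3

3


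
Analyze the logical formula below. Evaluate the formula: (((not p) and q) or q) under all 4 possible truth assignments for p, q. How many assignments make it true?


Check all 4 assignments:
p=0, q=0: 0
p=0, q=1: 1
p=1, q=0: 0
p=1, q=1: 1
Count of True = 2

2


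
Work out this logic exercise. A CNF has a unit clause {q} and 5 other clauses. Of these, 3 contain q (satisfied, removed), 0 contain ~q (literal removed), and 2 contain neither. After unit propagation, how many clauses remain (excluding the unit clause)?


Satisfied (removed): 3
Shortened (remain): 0
Unchanged (remain): 2
Remaining = 0 + 2 = 2

2


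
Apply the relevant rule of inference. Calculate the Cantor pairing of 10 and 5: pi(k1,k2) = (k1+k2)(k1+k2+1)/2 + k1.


k1 + k2 = 15
(k1+k2)(k1+k2+1)/2 = 15 * 16 / 2 = 120
pi = 120 + 10 = 130

130


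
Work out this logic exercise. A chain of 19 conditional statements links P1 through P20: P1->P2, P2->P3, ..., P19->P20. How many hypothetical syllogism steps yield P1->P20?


With 19 implications in a chain connecting 20 propositions:
P1->P2, P2->P3, ..., P19->P20
Steps needed = (number of implications) - 1 = 19 - 1 = 18

18


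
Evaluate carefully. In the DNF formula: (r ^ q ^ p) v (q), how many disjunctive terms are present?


A DNF formula is a disjunction of terms (conjunctions).
Terms are separated by v.
Counting the disjuncts: 2 terms.

2


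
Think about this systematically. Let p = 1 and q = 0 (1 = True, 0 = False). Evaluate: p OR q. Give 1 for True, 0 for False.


p = 1, q = 0
Operation: p OR q
Evaluate: 1 OR 0 = 1

1


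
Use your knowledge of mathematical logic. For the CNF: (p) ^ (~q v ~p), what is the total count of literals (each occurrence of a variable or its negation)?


Counting literals in each clause:
Clause 1: 1 literal(s)
Clause 2: 2 literal(s)
Total = 3

3


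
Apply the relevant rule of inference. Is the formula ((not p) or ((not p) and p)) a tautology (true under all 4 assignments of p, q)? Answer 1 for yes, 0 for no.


Check all 4 assignments:
p=0, q=0: 1
p=0, q=1: 1
p=1, q=0: 0
p=1, q=1: 0
Satisfying count = 2/4.
Tautology iff count = 4: no.

0


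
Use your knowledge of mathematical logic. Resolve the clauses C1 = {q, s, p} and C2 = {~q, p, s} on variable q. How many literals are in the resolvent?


Remove q from C1 and ~q from C2.
C1 remainder: {s, p}
C2 remainder: {p, s}
Union (resolvent): {p, s}
Resolvent has 2 literal(s).

2


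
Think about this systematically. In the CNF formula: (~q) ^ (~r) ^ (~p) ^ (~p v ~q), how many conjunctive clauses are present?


A CNF formula is a conjunction of clauses.
Clauses are separated by ^.
Counting the conjuncts: 4 clauses.

4


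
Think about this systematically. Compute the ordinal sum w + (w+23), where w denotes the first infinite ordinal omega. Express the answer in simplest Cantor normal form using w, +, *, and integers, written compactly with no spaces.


Compute w + (w+23).
Ordinal + is associative but NOT commutative; for finite n>0, n + w = w but w + n stays w+n.
w + (w+23) = (w+w) + 23 = w*2+23.
Result = w*2+23

w*2+23


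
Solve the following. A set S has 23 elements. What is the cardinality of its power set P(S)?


The power set of a set with n elements has 2^n elements.
|P(S)| = 2^23 = 8388608

8388608


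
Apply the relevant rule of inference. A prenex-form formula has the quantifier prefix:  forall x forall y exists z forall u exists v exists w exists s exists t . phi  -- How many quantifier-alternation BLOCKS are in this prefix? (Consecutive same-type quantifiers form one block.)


Quantifier-type sequence: A A E A E E E E  (A=forall, E=exists)
Group into maximal same-type runs:
  Ax2 | Ex1 | Ax1 | Ex4
Number of blocks = 4

4


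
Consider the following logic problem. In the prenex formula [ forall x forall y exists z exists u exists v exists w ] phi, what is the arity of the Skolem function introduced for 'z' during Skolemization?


Quantifier prefix: forall x forall y exists z exists u exists v exists w
'z' is existentially quantified at position 3.
Universal variables preceding it: x, y
Skolem function arity = 2

2


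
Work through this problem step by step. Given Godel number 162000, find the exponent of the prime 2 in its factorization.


Factorize 162000 by dividing by 2 repeatedly.
Division steps: 2 divides 162000 exactly 4 time(s).
Exponent of 2 = 4

4


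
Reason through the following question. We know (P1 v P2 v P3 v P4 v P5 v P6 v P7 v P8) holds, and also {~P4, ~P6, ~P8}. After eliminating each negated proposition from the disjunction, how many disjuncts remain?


Original disjuncts (8): P1, P2, P3, P4, P5, P6, P7, P8
Negated (eliminate): ~P4, ~P6, ~P8
Remaining disjuncts: P1, P2, P3, P5, P7
Count = 8 - 3 = 5

5
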